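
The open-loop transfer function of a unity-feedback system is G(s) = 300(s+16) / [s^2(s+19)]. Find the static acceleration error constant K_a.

4800/19

G(s) has two factors of s in the denominator, so the system is type 2.
K_a = lim_{s→0} s^2·G(s) = 300·16 / (19) = 4800/19.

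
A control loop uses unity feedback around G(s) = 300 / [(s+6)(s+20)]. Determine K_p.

2.5

No free integrators in G(s): this is a type 0 system.
K_p = lim_{s→0} G(s) = 300 / (6·20) = 2.5.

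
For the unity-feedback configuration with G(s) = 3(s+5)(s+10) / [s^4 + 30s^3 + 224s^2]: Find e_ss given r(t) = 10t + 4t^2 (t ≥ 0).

The denominator has no term below 224s^2 — 2 poles at s=0, type 2. Treating each term separately:
  • 10t: tracked with zero error.
  • 4t^2: e_ss = 8/K_a with K_a=75/112 → 896/75.
Total e_ss = 896/75.

896/75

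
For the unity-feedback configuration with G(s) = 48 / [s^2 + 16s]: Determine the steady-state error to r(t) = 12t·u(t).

4

Factoring s from the denominator leaves a polynomial with constant term 16, so the system is type 1.
K_v = lim_{s→0} s·G(s) = 48 / 16 = 3.
e_ss = 12/K_v = 12/3 = 4.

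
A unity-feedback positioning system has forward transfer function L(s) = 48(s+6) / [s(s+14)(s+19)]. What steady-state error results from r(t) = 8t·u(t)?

133/18

The open loop has one pole at the origin → type 1 system.
K_v = lim_{s→0} s·L(s) = 48·6 / (14·19) = 144/133.
e_ss = 8/K_v = 8/(144/133) = 133/18.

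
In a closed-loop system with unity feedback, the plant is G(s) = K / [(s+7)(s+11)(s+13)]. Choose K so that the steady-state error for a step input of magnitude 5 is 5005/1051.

System type = 0 (no poles at s=0).
K_p = lim_{s→0} G(s) = K / (7·11·13) = (1/1001)·K.
e_ss = 5/(1 + K_p) = 5005/1051 ⇒ 1 + (1/1001)·K = 1051/1001 ⇒ K = 50.

50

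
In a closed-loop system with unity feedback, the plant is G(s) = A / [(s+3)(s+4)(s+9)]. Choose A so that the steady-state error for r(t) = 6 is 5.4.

G(s) has no factors of s in the denominator, so the system is type 0.
K_p = lim_{s→0} G(s) = A / (3·4·9) = (1/108)·A.
e_ss = 6/(1 + K_p) = 5.4 ⇒ 1 + (1/108)·A = 10/9 ⇒ A = 12.

12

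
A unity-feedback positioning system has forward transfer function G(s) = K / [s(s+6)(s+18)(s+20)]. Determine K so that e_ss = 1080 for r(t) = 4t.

System type = 1 (one pole at s=0).
K_v = lim_{s→0} s·G(s) = K / (6·18·20) = (1/2160)·K.
e_ss = 4/K_v = 1080 ⇒ K_v = 1/270 ⇒ K = (1/270)/(1/2160) = 8.

8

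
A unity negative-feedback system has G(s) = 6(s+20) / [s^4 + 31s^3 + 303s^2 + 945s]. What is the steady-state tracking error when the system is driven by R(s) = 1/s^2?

7.875

Factoring s from the denominator leaves a polynomial with constant term 945, so the system is type 1.
K_v = lim_{s→0} s·G(s) = 6·20 / 945 = 8/63.
e_ss = 1/K_v = 1/(8/63) = 7.875.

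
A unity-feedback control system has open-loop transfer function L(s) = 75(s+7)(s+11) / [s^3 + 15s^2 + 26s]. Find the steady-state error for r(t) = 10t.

Factoring s from the denominator leaves a polynomial with constant term 26, so the system is type 1.
K_v = lim_{s→0} s·L(s) = 75·7·11 / 26 = 5775/26.
e_ss = 10/K_v = 10/(5775/26) = 52/1155.

52/1155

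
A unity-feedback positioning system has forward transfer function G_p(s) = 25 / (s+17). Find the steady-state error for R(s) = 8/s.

System type = 0 (no poles at s=0).
K_p = lim_{s→0} G_p(s) = 25 / (17) = 25/17.
e_ss = 8/(1 + K_p) = 8/(42/17) = 68/21.

68/21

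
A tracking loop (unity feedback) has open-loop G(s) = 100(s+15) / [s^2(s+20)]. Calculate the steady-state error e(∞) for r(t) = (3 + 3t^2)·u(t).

0.08

System type = 2 (two poles at s=0). Treating each term separately:
  • 3: tracked with zero error.
  • 3t^2: e_ss = 6/K_a with K_a=75 → 0.08.
Total e_ss = 0.08.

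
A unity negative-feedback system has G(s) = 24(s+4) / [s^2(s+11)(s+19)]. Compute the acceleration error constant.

Two free integrators in G(s): this is a type 2 system.
K_a = lim_{s→0} s^2·G(s) = 24·4 / (11·19) = 96/209.

96/209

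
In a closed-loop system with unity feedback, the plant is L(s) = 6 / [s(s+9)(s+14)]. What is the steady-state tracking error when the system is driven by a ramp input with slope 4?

84

One free integrator in L(s): this is a type 1 system.
K_v = lim_{s→0} s·L(s) = 6 / (9·14) = 1/21.
e_ss = 4/K_v = 4/(1/21) = 84.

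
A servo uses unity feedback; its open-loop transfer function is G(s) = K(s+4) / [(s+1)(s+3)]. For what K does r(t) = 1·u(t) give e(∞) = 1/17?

12

The open loop has no poles at the origin → type 0 system.
K_p = lim_{s→0} G(s) = K·4 / (1·3) = (4/3)·K.
e_ss = 1/(1 + K_p) = 1/17 ⇒ 1 + (4/3)·K = 17 ⇒ K = 12.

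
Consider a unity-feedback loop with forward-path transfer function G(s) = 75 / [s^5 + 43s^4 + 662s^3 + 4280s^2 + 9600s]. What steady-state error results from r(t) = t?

128

Factoring s from the denominator leaves a polynomial with constant term 9600, so the system is type 1.
K_v = lim_{s→0} s·G(s) = 75 / 9600 = 1/128.
e_ss = 1/K_v = 1/(1/128) = 128.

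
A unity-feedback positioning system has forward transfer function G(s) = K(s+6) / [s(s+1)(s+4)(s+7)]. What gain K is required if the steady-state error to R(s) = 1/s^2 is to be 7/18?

The open loop has one pole at the origin → type 1 system.
K_v = lim_{s→0} s·G(s) = K·6 / (1·4·7) = (3/14)·K.
e_ss = 1/K_v = 7/18 ⇒ K_v = 18/7 ⇒ K = (18/7)/(3/14) = 12.

12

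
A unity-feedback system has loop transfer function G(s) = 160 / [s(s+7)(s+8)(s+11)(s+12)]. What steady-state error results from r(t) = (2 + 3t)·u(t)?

138.6

One free integrator in G(s): this is a type 1 system. By superposition:
  • 2: tracked with zero error.
  • 3t: e_ss = 3/K_v with K_v=5/231 → 138.6.
Total e_ss = 138.6.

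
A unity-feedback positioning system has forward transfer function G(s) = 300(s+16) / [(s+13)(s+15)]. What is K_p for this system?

System type = 0 (no poles at s=0).
K_p = lim_{s→0} G(s) = 300·16 / (13·15) = 320/13.

320/13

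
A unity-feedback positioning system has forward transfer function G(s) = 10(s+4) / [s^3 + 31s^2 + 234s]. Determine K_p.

K_p = lim_{s→0} G(s); with 1 pole at the origin the limit diverges, so K_p = ∞.

infinity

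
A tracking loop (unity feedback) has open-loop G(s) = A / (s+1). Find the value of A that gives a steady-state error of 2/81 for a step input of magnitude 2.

80

System type = 0 (no poles at s=0).
K_p = lim_{s→0} G(s) = A / (1) = 1·A.
e_ss = 2/(1 + K_p) = 2/81 ⇒ 1 + 1·A = 81 ⇒ A = 80.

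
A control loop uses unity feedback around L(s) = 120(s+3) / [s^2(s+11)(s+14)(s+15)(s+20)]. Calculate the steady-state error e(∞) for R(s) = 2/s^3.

System type = 2 (two poles at s=0).
K_a = lim_{s→0} s^2·L(s) = 120·3 / (11·14·15·20) = 3/385.
r(t) = t^2 gives R(s) = 2/s^3.
e_ss = 2/K_a = 2/(3/385) = 770/3.

770/3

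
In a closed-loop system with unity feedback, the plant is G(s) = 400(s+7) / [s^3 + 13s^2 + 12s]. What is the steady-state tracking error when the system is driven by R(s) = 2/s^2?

3/350

The denominator has no term below 12s — 1 pole at s=0, type 1.
K_v = lim_{s→0} s·G(s) = 400·7 / 12 = 700/3.
e_ss = 2/K_v = 2/(700/3) = 3/350.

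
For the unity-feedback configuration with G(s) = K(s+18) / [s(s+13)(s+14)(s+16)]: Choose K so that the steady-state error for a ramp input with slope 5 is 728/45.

G(s) has one factor of s in the denominator, so the system is type 1.
K_v = lim_{s→0} s·G(s) = K·18 / (13·14·16) = (9/1456)·K.
e_ss = 5/K_v = 728/45 ⇒ K_v = 225/728 ⇒ K = (225/728)/(9/1456) = 50.

50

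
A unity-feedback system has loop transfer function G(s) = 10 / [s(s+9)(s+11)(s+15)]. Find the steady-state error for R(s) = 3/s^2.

445.5

G(s) has one factor of s in the denominator, so the system is type 1.
K_v = lim_{s→0} s·G(s) = 10 / (9·11·15) = 2/297.
e_ss = 3/K_v = 3/(2/297) = 445.5.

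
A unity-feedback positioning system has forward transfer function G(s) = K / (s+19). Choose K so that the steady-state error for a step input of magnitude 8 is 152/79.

60

No free integrators in G(s): this is a type 0 system.
K_p = lim_{s→0} G(s) = K / (19) = (1/19)·K.
e_ss = 8/(1 + K_p) = 152/79 ⇒ 1 + (1/19)·K = 79/19 ⇒ K = 60.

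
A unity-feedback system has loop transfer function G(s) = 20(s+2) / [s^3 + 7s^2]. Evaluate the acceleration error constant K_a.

Lowest-order denominator term is 7s^2, so the open loop has 2 poles at the origin → type 2 system.
K_a = lim_{s→0} s^2·G(s) = 20·2 / 7 = 40/7.

40/7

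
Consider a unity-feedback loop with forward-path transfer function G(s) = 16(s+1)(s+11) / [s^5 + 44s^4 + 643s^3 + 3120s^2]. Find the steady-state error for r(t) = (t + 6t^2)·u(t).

2340/11

The denominator has no term below 3120s^2 — 2 poles at s=0, type 2. Treating each term separately:
  • t: tracked with zero error.
  • 6t^2: e_ss = 12/K_a with K_a=11/195 → 2340/11.
Total e_ss = 2340/11.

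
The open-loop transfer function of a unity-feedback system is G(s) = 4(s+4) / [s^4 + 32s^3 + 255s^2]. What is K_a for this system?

The denominator has no term below 255s^2 — 2 poles at s=0, type 2.
K_a = lim_{s→0} s^2·G(s) = 4·4 / 255 = 16/255.

16/255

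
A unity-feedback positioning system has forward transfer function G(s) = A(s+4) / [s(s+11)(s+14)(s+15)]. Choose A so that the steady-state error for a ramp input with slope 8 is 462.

10

System type = 1 (one pole at s=0).
K_v = lim_{s→0} s·G(s) = A·4 / (11·14·15) = (2/1155)·A.
e_ss = 8/K_v = 462 ⇒ K_v = 4/231 ⇒ A = (4/231)/(2/1155) = 10.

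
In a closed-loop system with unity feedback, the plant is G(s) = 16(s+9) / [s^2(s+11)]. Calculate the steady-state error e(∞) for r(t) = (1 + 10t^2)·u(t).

55/36

G(s) has two factors of s in the denominator, so the system is type 2. By superposition:
  • 1: tracked with zero error.
  • 10t^2: e_ss = 20/K_a with K_a=144/11 → 55/36.
Total e_ss = 55/36.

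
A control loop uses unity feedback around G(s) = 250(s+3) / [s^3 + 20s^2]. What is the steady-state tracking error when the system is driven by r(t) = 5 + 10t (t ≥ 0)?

Lowest-order denominator term is 20s^2, so the open loop has 2 poles at the origin → type 2 system. By superposition:
  • 5: tracked with zero error.
  • 10t: tracked with zero error.
Total e_ss = 0.

0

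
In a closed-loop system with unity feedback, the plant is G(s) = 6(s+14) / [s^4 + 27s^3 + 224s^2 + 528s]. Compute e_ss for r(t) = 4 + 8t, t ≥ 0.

352/7

Factoring s from the denominator leaves a polynomial with constant term 528, so the system is type 1. Taking each input component in turn:
  • 4: tracked with zero error.
  • 8t: e_ss = 8/K_v with K_v=7/44 → 352/7.
Total e_ss = 352/7.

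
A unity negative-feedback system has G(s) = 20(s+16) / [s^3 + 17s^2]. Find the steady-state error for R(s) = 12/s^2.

Factoring s^2 from the denominator leaves a polynomial with constant term 17, so the system is type 2.
A type-2 system has K_v = ∞, so it tracks a ramp input with zero steady-state error.

0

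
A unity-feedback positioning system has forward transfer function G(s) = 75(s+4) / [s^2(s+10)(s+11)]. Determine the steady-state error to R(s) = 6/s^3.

G(s) has two factors of s in the denominator, so the system is type 2.
K_a = lim_{s→0} s^2·G(s) = 75·4 / (10·11) = 30/11.
r(t) = 3t^2 gives R(s) = 6/s^3.
e_ss = 6/K_a = 6/(30/11) = 2.2.

2.2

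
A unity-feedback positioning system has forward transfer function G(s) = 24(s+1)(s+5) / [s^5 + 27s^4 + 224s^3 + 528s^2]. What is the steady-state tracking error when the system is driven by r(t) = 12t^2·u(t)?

Lowest-order denominator term is 528s^2, so the open loop has 2 poles at the origin → type 2 system.
K_a = lim_{s→0} s^2·G(s) = 24·1·5 / 528 = 5/22.
r(t) = 12t^2 gives R(s) = 24/s^3.
e_ss = 24/K_a = 24/(5/22) = 105.6.

105.6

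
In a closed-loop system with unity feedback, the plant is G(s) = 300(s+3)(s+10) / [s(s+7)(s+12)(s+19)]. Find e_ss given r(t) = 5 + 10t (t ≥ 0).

133/75

System type = 1 (one pole at s=0). Treating each term separately:
  • 5: tracked with zero error.
  • 10t: e_ss = 10/K_v with K_v=750/133 → 133/75.
Total e_ss = 133/75.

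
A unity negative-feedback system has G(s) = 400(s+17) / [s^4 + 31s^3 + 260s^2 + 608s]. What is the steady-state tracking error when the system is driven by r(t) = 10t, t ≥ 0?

76/85

The denominator has no term below 608s — 1 pole at s=0, type 1.
K_v = lim_{s→0} s·G(s) = 400·17 / 608 = 425/38.
e_ss = 10/K_v = 10/(425/38) = 76/85.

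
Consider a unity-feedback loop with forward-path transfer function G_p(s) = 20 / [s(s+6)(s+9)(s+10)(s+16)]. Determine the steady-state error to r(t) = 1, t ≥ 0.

G_p(s) has one factor of s in the denominator, so the system is type 1.
K_p = ∞ for a type-1 system; e_ss to a step is zero.

0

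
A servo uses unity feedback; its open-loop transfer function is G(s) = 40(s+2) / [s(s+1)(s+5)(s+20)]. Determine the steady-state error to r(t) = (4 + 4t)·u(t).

5

The open loop has one pole at the origin → type 1 system. Treating each term separately:
  • 4: tracked with zero error.
  • 4t: e_ss = 4/K_v with K_v=0.8 → 5.
Total e_ss = 5.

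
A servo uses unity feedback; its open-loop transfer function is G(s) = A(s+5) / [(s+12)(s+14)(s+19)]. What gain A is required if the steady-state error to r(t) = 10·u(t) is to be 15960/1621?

System type = 0 (no poles at s=0).
K_p = lim_{s→0} G(s) = A·5 / (12·14·19) = (5/3192)·A.
e_ss = 10/(1 + K_p) = 15960/1621 ⇒ 1 + (5/3192)·A = 1621/1596 ⇒ A = 10.

10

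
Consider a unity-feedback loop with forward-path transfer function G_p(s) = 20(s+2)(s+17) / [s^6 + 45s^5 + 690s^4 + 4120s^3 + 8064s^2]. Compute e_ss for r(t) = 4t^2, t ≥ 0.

Factoring s^2 from the denominator leaves a polynomial with constant term 8064, so the system is type 2.
K_a = lim_{s→0} s^2·G_p(s) = 20·2·17 / 8064 = 85/1008.
r(t) = 4t^2 gives R(s) = 8/s^3.
e_ss = 8/K_a = 8/(85/1008) = 8064/85.

8064/85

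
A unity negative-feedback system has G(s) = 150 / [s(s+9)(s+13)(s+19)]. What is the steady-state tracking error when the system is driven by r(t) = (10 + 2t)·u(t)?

G(s) has one factor of s in the denominator, so the system is type 1. By superposition:
  • 10: tracked with zero error.
  • 2t: e_ss = 2/K_v with K_v=50/741 → 29.64.
Total e_ss = 29.64.

29.64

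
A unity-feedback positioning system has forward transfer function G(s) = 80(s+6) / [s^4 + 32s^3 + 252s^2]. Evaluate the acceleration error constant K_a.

40/21

The denominator has no term below 252s^2 — 2 poles at s=0, type 2.
K_a = lim_{s→0} s^2·G(s) = 80·6 / 252 = 40/21.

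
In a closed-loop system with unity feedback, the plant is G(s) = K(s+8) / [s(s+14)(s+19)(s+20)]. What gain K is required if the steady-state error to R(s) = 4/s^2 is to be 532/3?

15

The open loop has one pole at the origin → type 1 system.
K_v = lim_{s→0} s·G(s) = K·8 / (14·19·20) = (1/665)·K.
e_ss = 4/K_v = 532/3 ⇒ K_v = 3/133 ⇒ K = (3/133)/(1/665) = 15.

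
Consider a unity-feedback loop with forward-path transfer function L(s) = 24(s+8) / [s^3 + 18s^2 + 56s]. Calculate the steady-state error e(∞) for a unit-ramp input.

7/24

The denominator has no term below 56s — 1 pole at s=0, type 1.
K_v = lim_{s→0} s·L(s) = 24·8 / 56 = 24/7.
e_ss = 1/K_v = 1/(24/7) = 7/24.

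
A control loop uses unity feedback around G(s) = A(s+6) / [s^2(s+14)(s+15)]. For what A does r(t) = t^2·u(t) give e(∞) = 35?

System type = 2 (two poles at s=0).
K_a = lim_{s→0} s^2·G(s) = A·6 / (14·15) = (1/35)·A.
e_ss = 2/K_a = 35 ⇒ K_a = 2/35 ⇒ A = (2/35)/(1/35) = 2.

2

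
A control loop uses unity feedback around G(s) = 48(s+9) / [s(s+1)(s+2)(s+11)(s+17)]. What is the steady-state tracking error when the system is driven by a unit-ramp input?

187/216

System type = 1 (one pole at s=0).
K_v = lim_{s→0} s·G(s) = 48·9 / (1·2·11·17) = 216/187.
e_ss = 1/K_v = 1/(216/187) = 187/216.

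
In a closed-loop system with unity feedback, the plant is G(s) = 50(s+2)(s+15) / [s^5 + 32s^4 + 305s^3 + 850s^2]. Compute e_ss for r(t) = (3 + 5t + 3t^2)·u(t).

3.4

Factoring s^2 from the denominator leaves a polynomial with constant term 850, so the system is type 2. Taking each input component in turn:
  • 3: tracked with zero error.
  • 5t: tracked with zero error.
  • 3t^2: e_ss = 6/K_a with K_a=30/17 → 3.4.
Total e_ss = 3.4.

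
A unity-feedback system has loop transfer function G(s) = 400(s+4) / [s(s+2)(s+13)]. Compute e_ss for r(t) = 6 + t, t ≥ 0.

13/800

The open loop has one pole at the origin → type 1 system. By superposition:
  • 6: tracked with zero error.
  • t: e_ss = 1/K_v with K_v=800/13 → 13/800.
Total e_ss = 13/800.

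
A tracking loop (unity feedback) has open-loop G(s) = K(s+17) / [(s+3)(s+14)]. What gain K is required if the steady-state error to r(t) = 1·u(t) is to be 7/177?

60

No free integrators in G(s): this is a type 0 system.
K_p = lim_{s→0} G(s) = K·17 / (3·14) = (17/42)·K.
e_ss = 1/(1 + K_p) = 7/177 ⇒ 1 + (17/42)·K = 177/7 ⇒ K = 60.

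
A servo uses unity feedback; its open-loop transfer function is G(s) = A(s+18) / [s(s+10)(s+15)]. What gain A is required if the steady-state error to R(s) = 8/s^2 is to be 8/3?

The open loop has one pole at the origin → type 1 system.
K_v = lim_{s→0} s·G(s) = A·18 / (10·15) = 0.12·A.
e_ss = 8/K_v = 8/3 ⇒ K_v = 3 ⇒ A = 3/0.12 = 25.

25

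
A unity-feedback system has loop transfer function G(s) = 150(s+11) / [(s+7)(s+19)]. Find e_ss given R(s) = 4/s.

532/1783

G(s) has no factors of s in the denominator, so the system is type 0.
K_p = lim_{s→0} G(s) = 150·11 / (7·19) = 1650/133.
e_ss = 4/(1 + K_p) = 4/(1783/133) = 532/1783.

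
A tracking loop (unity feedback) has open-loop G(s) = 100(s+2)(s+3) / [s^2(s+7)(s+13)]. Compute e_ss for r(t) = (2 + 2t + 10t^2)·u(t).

G(s) has two factors of s in the denominator, so the system is type 2. Taking each input component in turn:
  • 2: tracked with zero error.
  • 2t: tracked with zero error.
  • 10t^2: e_ss = 20/K_a with K_a=600/91 → 91/30.
Total e_ss = 91/30.

91/30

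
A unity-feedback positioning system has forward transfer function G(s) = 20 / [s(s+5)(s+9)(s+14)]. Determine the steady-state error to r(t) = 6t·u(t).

189

The open loop has one pole at the origin → type 1 system.
K_v = lim_{s→0} s·G(s) = 20 / (5·9·14) = 2/63.
e_ss = 6/K_v = 6/(2/63) = 189.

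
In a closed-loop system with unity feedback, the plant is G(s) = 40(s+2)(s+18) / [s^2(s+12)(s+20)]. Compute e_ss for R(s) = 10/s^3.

5/3

G(s) has two factors of s in the denominator, so the system is type 2.
K_a = lim_{s→0} s^2·G(s) = 40·2·18 / (12·20) = 6.
r(t) = 5t^2 gives R(s) = 10/s^3.
e_ss = 10/K_a = 10/6 = 5/3.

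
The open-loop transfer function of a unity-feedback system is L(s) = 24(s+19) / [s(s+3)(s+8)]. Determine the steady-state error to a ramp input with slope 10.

The open loop has one pole at the origin → type 1 system.
K_v = lim_{s→0} s·L(s) = 24·19 / (3·8) = 19.
e_ss = 10/K_v = 10/19.

10/19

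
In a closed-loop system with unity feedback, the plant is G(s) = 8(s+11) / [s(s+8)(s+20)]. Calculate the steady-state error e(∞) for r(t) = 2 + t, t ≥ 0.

One free integrator in G(s): this is a type 1 system. Taking each input component in turn:
  • 2: tracked with zero error.
  • t: e_ss = 1/K_v with K_v=0.55 → 20/11.
Total e_ss = 20/11.

20/11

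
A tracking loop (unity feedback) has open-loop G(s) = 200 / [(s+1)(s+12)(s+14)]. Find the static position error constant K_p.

25/21

The open loop has no poles at the origin → type 0 system.
K_p = lim_{s→0} G(s) = 200 / (1·12·14) = 25/21.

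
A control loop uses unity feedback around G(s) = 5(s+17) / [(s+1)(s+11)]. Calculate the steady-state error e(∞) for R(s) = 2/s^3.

infinity

The open loop has no poles at the origin → type 0 system.
K_a = lim_{s→0} s^2·G(s) = 0; the steady-state error to this parabolic input grows without bound.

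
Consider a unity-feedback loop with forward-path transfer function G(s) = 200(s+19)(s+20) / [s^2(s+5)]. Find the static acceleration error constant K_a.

Two free integrators in G(s): this is a type 2 system.
K_a = lim_{s→0} s^2·G(s) = 200·19·20 / (5) = 15200.

15200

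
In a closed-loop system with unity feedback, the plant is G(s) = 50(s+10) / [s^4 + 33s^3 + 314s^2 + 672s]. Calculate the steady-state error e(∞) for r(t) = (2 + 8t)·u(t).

Lowest-order denominator term is 672s, so the open loop has 1 pole at the origin → type 1 system. By superposition:
  • 2: tracked with zero error.
  • 8t: e_ss = 8/K_v with K_v=125/168 → 10.752.
Total e_ss = 10.752.

10.752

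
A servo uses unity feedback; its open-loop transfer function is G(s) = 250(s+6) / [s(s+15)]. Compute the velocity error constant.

100

G(s) has one factor of s in the denominator, so the system is type 1.
K_v = lim_{s→0} s·G(s) = 250·6 / (15) = 100.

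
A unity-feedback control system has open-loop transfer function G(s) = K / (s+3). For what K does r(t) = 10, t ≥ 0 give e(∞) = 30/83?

System type = 0 (no poles at s=0).
K_p = lim_{s→0} G(s) = K / (3) = (1/3)·K.
e_ss = 10/(1 + K_p) = 30/83 ⇒ 1 + (1/3)·K = 83/3 ⇒ K = 80.

80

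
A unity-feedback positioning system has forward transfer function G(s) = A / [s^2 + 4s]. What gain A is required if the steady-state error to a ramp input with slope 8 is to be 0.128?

250

The denominator has no term below 4s — 1 pole at s=0, type 1.
K_v = lim_{s→0} s·G(s) = A / 4 = 0.25·A.
e_ss = 8/K_v = 0.128 ⇒ K_v = 62.5 ⇒ A = 62.5/0.25 = 250.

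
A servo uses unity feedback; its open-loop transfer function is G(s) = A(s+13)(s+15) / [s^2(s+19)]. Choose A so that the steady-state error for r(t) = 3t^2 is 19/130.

The open loop has two poles at the origin → type 2 system.
K_a = lim_{s→0} s^2·G(s) = A·13·15 / (19) = (195/19)·A.
e_ss = 6/K_a = 19/130 ⇒ K_a = 780/19 ⇒ A = (780/19)/(195/19) = 4.

4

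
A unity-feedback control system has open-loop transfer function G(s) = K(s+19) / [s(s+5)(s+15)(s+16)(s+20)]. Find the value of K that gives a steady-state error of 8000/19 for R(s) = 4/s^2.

One free integrator in G(s): this is a type 1 system.
K_v = lim_{s→0} s·G(s) = K·19 / (5·15·16·20) = (19/24000)·K.
e_ss = 4/K_v = 8000/19 ⇒ K_v = 0.0095 ⇒ K = 0.0095/(19/24000) = 12.

12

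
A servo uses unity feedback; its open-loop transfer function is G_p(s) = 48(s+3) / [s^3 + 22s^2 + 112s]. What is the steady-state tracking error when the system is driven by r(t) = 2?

0

Lowest-order denominator term is 112s, so the open loop has 1 pole at the origin → type 1 system.
A type-1 system has K_p = ∞, so it tracks a step input with zero steady-state error.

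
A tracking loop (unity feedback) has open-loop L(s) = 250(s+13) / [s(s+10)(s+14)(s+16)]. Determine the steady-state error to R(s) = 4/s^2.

896/325

L(s) has one factor of s in the denominator, so the system is type 1.
K_v = lim_{s→0} s·L(s) = 250·13 / (10·14·16) = 325/224.
e_ss = 4/K_v = 4/(325/224) = 896/325.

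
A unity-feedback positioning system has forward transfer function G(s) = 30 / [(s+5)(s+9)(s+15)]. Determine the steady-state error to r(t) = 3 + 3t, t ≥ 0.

infinity

System type = 0 (no poles at s=0). Taking each input component in turn:
  • 3: e_ss = 3/(1+K_p) with K_p=2/45 → 135/47.
  • 3t: a type-0 system cannot track it, e_ss → ∞.
The unbounded component dominates.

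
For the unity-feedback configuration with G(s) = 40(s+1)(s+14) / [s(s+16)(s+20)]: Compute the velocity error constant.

The open loop has one pole at the origin → type 1 system.
K_v = lim_{s→0} s·G(s) = 40·1·14 / (16·20) = 1.75.

1.75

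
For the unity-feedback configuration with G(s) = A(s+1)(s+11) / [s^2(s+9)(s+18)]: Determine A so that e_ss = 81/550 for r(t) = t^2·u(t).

200

System type = 2 (two poles at s=0).
K_a = lim_{s→0} s^2·G(s) = A·1·11 / (9·18) = (11/162)·A.
e_ss = 2/K_a = 81/550 ⇒ K_a = 1100/81 ⇒ A = (1100/81)/(11/162) = 200.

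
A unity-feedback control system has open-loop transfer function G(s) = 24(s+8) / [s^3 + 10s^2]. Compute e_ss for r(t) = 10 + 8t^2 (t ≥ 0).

5/6

Lowest-order denominator term is 10s^2, so the open loop has 2 poles at the origin → type 2 system. Taking each input component in turn:
  • 10: tracked with zero error.
  • 8t^2: e_ss = 16/K_a with K_a=19.2 → 5/6.
Total e_ss = 5/6.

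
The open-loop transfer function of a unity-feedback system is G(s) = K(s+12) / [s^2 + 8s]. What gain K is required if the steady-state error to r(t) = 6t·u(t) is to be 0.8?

5

Lowest-order denominator term is 8s, so the open loop has 1 pole at the origin → type 1 system.
K_v = lim_{s→0} s·G(s) = K·12 / 8 = 1.5·K.
e_ss = 6/K_v = 0.8 ⇒ K_v = 7.5 ⇒ K = 7.5/1.5 = 5.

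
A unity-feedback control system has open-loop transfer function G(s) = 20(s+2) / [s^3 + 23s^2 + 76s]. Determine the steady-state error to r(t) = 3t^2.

Factoring s from the denominator leaves a polynomial with constant term 76, so the system is type 1.
For a type-1 system K_a = 0, so e_ss to a parabolic input is unbounded.

infinity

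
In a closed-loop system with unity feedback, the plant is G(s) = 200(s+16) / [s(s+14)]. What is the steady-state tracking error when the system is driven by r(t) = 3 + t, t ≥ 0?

The open loop has one pole at the origin → type 1 system. By superposition:
  • 3: tracked with zero error.
  • t: e_ss = 1/K_v with K_v=1600/7 → 7/1600.
Total e_ss = 7/1600.

7/1600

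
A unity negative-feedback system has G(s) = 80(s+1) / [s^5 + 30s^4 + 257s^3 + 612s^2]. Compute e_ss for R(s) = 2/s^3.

15.3

Factoring s^2 from the denominator leaves a polynomial with constant term 612, so the system is type 2.
K_a = lim_{s→0} s^2·G(s) = 80·1 / 612 = 20/153.
r(t) = t^2 gives R(s) = 2/s^3.
e_ss = 2/K_a = 2/(20/153) = 15.3.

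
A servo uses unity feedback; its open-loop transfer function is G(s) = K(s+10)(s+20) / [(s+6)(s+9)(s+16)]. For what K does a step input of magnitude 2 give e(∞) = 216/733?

25

The open loop has no poles at the origin → type 0 system.
K_p = lim_{s→0} G(s) = K·10·20 / (6·9·16) = (25/108)·K.
e_ss = 2/(1 + K_p) = 216/733 ⇒ 1 + (25/108)·K = 733/108 ⇒ K = 25.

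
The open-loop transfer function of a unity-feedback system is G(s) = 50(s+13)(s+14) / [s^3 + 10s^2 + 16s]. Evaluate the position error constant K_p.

infinity

K_p = lim_{s→0} G(s); with 1 pole at the origin the limit diverges, so K_p = ∞.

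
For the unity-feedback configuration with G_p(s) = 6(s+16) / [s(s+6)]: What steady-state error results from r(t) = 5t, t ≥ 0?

0.3125

One free integrator in G_p(s): this is a type 1 system.
K_v = lim_{s→0} s·G_p(s) = 6·16 / (6) = 16.
e_ss = 5/K_v = 5/16 = 0.3125.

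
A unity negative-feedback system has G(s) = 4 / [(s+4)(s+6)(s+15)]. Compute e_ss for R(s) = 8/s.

720/91

No free integrators in G(s): this is a type 0 system.
K_p = lim_{s→0} G(s) = 4 / (4·6·15) = 1/90.
e_ss = 8/(1 + K_p) = 8/(91/90) = 720/91.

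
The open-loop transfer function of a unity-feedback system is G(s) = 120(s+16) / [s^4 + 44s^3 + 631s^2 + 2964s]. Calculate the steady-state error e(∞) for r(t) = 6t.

9.2625

The denominator has no term below 2964s — 1 pole at s=0, type 1.
K_v = lim_{s→0} s·G(s) = 120·16 / 2964 = 160/247.
e_ss = 6/K_v = 6/(160/247) = 9.2625.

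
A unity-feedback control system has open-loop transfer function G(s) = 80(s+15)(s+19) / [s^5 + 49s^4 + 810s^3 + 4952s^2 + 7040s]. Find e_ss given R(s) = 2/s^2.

Factoring s from the denominator leaves a polynomial with constant term 7040, so the system is type 1.
K_v = lim_{s→0} s·G(s) = 80·15·19 / 7040 = 285/88.
e_ss = 2/K_v = 2/(285/88) = 176/285.

176/285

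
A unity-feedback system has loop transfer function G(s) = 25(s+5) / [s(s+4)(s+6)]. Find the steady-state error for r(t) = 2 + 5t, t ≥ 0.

0.96

The open loop has one pole at the origin → type 1 system. Taking each input component in turn:
  • 2: tracked with zero error.
  • 5t: e_ss = 5/K_v with K_v=125/24 → 0.96.
Total e_ss = 0.96.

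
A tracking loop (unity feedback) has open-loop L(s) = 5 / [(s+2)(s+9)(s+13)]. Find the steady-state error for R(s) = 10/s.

2340/239

System type = 0 (no poles at s=0).
K_p = lim_{s→0} L(s) = 5 / (2·9·13) = 5/234.
e_ss = 10/(1 + K_p) = 10/(239/234) = 2340/239.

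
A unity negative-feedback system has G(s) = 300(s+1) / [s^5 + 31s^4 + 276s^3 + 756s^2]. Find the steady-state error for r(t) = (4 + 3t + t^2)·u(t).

Lowest-order denominator term is 756s^2, so the open loop has 2 poles at the origin → type 2 system. By superposition:
  • 4: tracked with zero error.
  • 3t: tracked with zero error.
  • t^2: e_ss = 2/K_a with K_a=25/63 → 5.04.
Total e_ss = 5.04.

5.04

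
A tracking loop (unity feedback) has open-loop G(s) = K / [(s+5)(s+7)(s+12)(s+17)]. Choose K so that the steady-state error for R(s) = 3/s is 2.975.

60

System type = 0 (no poles at s=0).
K_p = lim_{s→0} G(s) = K / (5·7·12·17) = (1/7140)·K.
e_ss = 3/(1 + K_p) = 2.975 ⇒ 1 + (1/7140)·K = 120/119 ⇒ K = 60.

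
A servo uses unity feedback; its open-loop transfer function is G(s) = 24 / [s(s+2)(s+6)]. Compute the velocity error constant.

System type = 1 (one pole at s=0).
K_v = lim_{s→0} s·G(s) = 24 / (2·6) = 2.

2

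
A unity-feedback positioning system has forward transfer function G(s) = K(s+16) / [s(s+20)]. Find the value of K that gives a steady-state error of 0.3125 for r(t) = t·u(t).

4

System type = 1 (one pole at s=0).
K_v = lim_{s→0} s·G(s) = K·16 / (20) = 0.8·K.
e_ss = 1/K_v = 0.3125 ⇒ K_v = 3.2 ⇒ K = 3.2/0.8 = 4.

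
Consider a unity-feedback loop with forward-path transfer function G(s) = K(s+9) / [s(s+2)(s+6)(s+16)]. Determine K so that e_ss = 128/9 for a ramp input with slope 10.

One free integrator in G(s): this is a type 1 system.
K_v = lim_{s→0} s·G(s) = K·9 / (2·6·16) = (3/64)·K.
e_ss = 10/K_v = 128/9 ⇒ K_v = 45/64 ⇒ K = (45/64)/(3/64) = 15.

15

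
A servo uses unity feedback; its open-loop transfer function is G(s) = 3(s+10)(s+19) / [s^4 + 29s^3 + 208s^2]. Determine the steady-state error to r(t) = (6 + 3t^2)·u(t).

Factoring s^2 from the denominator leaves a polynomial with constant term 208, so the system is type 2. Taking each input component in turn:
  • 6: tracked with zero error.
  • 3t^2: e_ss = 6/K_a with K_a=285/104 → 208/95.
Total e_ss = 208/95.

208/95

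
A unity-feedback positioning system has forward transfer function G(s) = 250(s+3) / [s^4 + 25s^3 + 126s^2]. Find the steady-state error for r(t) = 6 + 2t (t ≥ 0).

0

Lowest-order denominator term is 126s^2, so the open loop has 2 poles at the origin → type 2 system. Taking each input component in turn:
  • 6: tracked with zero error.
  • 2t: tracked with zero error.
Total e_ss = 0.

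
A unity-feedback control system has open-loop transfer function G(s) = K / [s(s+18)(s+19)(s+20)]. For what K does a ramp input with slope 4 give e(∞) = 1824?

15

One free integrator in G(s): this is a type 1 system.
K_v = lim_{s→0} s·G(s) = K / (18·19·20) = (1/6840)·K.
e_ss = 4/K_v = 1824 ⇒ K_v = 1/456 ⇒ K = (1/456)/(1/6840) = 15.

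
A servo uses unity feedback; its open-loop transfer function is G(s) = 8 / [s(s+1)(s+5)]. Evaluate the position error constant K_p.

K_p = lim_{s→0} G(s); with 1 pole at the origin the limit diverges, so K_p = ∞.

infinity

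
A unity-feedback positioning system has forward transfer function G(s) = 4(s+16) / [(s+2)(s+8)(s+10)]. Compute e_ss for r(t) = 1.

No free integrators in G(s): this is a type 0 system.
K_p = lim_{s→0} G(s) = 4·16 / (2·8·10) = 0.4.
e_ss = 1/(1 + K_p) = 1/1.4 = 5/7.

5/7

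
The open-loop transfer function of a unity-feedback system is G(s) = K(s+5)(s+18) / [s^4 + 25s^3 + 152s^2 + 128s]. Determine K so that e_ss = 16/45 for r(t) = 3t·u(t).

Factoring s from the denominator leaves a polynomial with constant term 128, so the system is type 1.
K_v = lim_{s→0} s·G(s) = K·5·18 / 128 = (45/64)·K.
e_ss = 3/K_v = 16/45 ⇒ K_v = 8.4375 ⇒ K = 8.4375/(45/64) = 12.

12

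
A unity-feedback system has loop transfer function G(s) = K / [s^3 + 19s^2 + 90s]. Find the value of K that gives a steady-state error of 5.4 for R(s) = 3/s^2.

Lowest-order denominator term is 90s, so the open loop has 1 pole at the origin → type 1 system.
K_v = lim_{s→0} s·G(s) = K / 90 = (1/90)·K.
e_ss = 3/K_v = 5.4 ⇒ K_v = 5/9 ⇒ K = (5/9)/(1/90) = 50.

50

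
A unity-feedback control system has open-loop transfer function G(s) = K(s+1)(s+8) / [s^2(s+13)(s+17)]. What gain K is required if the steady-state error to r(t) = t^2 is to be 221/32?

8

Two free integrators in G(s): this is a type 2 system.
K_a = lim_{s→0} s^2·G(s) = K·1·8 / (13·17) = (8/221)·K.
e_ss = 2/K_a = 221/32 ⇒ K_a = 64/221 ⇒ K = (64/221)/(8/221) = 8.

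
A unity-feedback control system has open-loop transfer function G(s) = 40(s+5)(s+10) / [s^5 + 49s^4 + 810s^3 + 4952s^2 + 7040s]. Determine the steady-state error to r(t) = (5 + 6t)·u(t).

Lowest-order denominator term is 7040s, so the open loop has 1 pole at the origin → type 1 system. By superposition:
  • 5: tracked with zero error.
  • 6t: e_ss = 6/K_v with K_v=25/88 → 21.12.
Total e_ss = 21.12.

21.12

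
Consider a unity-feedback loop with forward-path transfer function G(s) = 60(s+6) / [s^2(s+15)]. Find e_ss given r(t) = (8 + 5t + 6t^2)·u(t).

0.5

G(s) has two factors of s in the denominator, so the system is type 2. Treating each term separately:
  • 8: tracked with zero error.
  • 5t: tracked with zero error.
  • 6t^2: e_ss = 12/K_a with K_a=24 → 0.5.
Total e_ss = 0.5.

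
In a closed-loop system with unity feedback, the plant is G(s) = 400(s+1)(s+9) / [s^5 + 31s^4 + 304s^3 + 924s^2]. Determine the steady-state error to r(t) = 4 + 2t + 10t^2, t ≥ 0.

77/15

Lowest-order denominator term is 924s^2, so the open loop has 2 poles at the origin → type 2 system. Taking each input component in turn:
  • 4: tracked with zero error.
  • 2t: tracked with zero error.
  • 10t^2: e_ss = 20/K_a with K_a=300/77 → 77/15.
Total e_ss = 77/15.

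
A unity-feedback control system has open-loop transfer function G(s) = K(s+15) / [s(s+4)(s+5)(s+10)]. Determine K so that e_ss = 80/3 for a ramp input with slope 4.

2

The open loop has one pole at the origin → type 1 system.
K_v = lim_{s→0} s·G(s) = K·15 / (4·5·10) = 0.075·K.
e_ss = 4/K_v = 80/3 ⇒ K_v = 0.15 ⇒ K = 0.15/0.075 = 2.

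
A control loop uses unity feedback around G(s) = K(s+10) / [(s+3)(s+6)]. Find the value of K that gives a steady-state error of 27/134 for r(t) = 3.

25

The open loop has no poles at the origin → type 0 system.
K_p = lim_{s→0} G(s) = K·10 / (3·6) = (5/9)·K.
e_ss = 3/(1 + K_p) = 27/134 ⇒ 1 + (5/9)·K = 134/9 ⇒ K = 25.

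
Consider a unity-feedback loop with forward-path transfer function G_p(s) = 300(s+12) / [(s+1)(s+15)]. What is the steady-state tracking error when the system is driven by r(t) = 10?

No free integrators in G_p(s): this is a type 0 system.
K_p = lim_{s→0} G_p(s) = 300·12 / (1·15) = 240.
e_ss = 10/(1 + K_p) = 10/241.

10/241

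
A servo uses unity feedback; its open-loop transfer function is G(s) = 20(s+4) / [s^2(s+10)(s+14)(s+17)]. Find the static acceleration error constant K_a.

System type = 2 (two poles at s=0).
K_a = lim_{s→0} s^2·G(s) = 20·4 / (10·14·17) = 4/119.

4/119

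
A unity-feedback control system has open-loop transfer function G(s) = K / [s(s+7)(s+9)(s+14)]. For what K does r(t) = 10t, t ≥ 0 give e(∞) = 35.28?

250

One free integrator in G(s): this is a type 1 system.
K_v = lim_{s→0} s·G(s) = K / (7·9·14) = (1/882)·K.
e_ss = 10/K_v = 35.28 ⇒ K_v = 125/441 ⇒ K = (125/441)/(1/882) = 250.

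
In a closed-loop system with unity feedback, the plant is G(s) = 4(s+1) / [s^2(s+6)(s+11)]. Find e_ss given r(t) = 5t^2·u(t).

165

G(s) has two factors of s in the denominator, so the system is type 2.
K_a = lim_{s→0} s^2·G(s) = 4·1 / (6·11) = 2/33.
r(t) = 5t^2 gives R(s) = 10/s^3.
e_ss = 10/K_a = 10/(2/33) = 165.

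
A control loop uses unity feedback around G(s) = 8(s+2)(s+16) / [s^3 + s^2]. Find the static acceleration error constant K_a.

Lowest-order denominator term is s^2, so the open loop has 2 poles at the origin → type 2 system.
K_a = lim_{s→0} s^2·G(s) = 8·2·16 / 1 = 256.

256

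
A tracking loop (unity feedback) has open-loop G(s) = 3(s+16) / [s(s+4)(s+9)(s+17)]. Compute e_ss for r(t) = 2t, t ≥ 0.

25.5

One free integrator in G(s): this is a type 1 system.
K_v = lim_{s→0} s·G(s) = 3·16 / (4·9·17) = 4/51.
e_ss = 2/K_v = 2/(4/51) = 25.5.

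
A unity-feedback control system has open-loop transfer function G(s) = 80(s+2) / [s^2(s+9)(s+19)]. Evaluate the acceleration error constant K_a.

160/171

System type = 2 (two poles at s=0).
K_a = lim_{s→0} s^2·G(s) = 80·2 / (9·19) = 160/171.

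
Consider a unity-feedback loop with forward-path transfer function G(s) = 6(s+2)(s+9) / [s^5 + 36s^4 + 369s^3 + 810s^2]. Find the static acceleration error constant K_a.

The denominator has no term below 810s^2 — 2 poles at s=0, type 2.
K_a = lim_{s→0} s^2·G(s) = 6·2·9 / 810 = 2/15.

2/15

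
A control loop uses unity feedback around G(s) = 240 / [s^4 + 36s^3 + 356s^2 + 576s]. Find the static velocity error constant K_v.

Lowest-order denominator term is 576s, so the open loop has 1 pole at the origin → type 1 system.
K_v = lim_{s→0} s·G(s) = 240 / 576 = 5/12.

5/12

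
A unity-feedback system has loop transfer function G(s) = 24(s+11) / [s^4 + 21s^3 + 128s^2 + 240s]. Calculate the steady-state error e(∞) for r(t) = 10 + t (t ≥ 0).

10/11

Factoring s from the denominator leaves a polynomial with constant term 240, so the system is type 1. By superposition:
  • 10: tracked with zero error.
  • t: e_ss = 1/K_v with K_v=1.1 → 10/11.
Total e_ss = 10/11.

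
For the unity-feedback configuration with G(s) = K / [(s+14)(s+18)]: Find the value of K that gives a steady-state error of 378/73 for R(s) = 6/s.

System type = 0 (no poles at s=0).
K_p = lim_{s→0} G(s) = K / (14·18) = (1/252)·K.
e_ss = 6/(1 + K_p) = 378/73 ⇒ 1 + (1/252)·K = 73/63 ⇒ K = 40.

40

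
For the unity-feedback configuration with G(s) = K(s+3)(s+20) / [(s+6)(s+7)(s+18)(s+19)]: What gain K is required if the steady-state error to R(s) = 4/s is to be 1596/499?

The open loop has no poles at the origin → type 0 system.
K_p = lim_{s→0} G(s) = K·3·20 / (6·7·18·19) = (5/1197)·K.
e_ss = 4/(1 + K_p) = 1596/499 ⇒ 1 + (5/1197)·K = 499/399 ⇒ K = 60.

60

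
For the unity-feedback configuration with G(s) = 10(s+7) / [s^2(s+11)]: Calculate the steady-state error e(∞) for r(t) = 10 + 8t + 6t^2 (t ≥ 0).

66/35

System type = 2 (two poles at s=0). Taking each input component in turn:
  • 10: tracked with zero error.
  • 8t: tracked with zero error.
  • 6t^2: e_ss = 12/K_a with K_a=70/11 → 66/35.
Total e_ss = 66/35.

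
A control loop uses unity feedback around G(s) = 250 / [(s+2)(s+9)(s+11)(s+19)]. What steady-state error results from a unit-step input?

1881/2006

System type = 0 (no poles at s=0).
K_p = lim_{s→0} G(s) = 250 / (2·9·11·19) = 125/1881.
e_ss = 1/(1 + K_p) = 1/(2006/1881) = 1881/2006.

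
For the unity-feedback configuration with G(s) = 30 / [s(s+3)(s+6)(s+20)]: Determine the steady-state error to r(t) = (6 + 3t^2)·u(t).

System type = 1 (one pole at s=0). Treating each term separately:
  • 6: tracked with zero error.
  • 3t^2: a type-1 system cannot track it, e_ss → ∞.
The unbounded component dominates.

infinity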